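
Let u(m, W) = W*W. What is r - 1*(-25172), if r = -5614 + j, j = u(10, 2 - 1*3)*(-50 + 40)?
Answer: 19548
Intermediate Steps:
u(m, W) = W²
j = -10 (j = (2 - 1*3)²*(-50 + 40) = (2 - 3)²*(-10) = (-1)²*(-10) = 1*(-10) = -10)
r = -5624 (r = -5614 - 10 = -5624)
r - 1*(-25172) = -5624 - 1*(-25172) = -5624 + 25172 = 19548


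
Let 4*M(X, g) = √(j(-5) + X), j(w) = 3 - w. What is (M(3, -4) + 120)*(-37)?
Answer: -4440 - 37*√11/4 ≈ -4470.7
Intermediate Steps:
M(X, g) = √(8 + X)/4 (M(X, g) = √((3 - 1*(-5)) + X)/4 = √((3 + 5) + X)/4 = √(8 + X)/4)
(M(3, -4) + 120)*(-37) = (√(8 + 3)/4 + 120)*(-37) = (√11/4 + 120)*(-37) = (120 + √11/4)*(-37) = -4440 - 37*√11/4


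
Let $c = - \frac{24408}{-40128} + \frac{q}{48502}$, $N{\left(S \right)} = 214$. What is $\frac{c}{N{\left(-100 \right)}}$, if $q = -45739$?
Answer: $- \frac{13574537}{8677201808} \approx -0.0015644$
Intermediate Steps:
$c = - \frac{13574537}{40547672}$ ($c = - \frac{24408}{-40128} - \frac{45739}{48502} = \left(-24408\right) \left(- \frac{1}{40128}\right) - \frac{45739}{48502} = \frac{1017}{1672} - \frac{45739}{48502} = - \frac{13574537}{40547672} \approx -0.33478$)
$\frac{c}{N{\left(-100 \right)}} = - \frac{13574537}{40547672 \cdot 214} = \left(- \frac{13574537}{40547672}\right) \frac{1}{214} = - \frac{13574537}{8677201808}$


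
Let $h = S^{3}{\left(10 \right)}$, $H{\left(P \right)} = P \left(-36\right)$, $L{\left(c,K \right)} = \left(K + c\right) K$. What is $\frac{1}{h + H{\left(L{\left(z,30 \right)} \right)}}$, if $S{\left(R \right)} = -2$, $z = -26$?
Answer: $- \frac{1}{4328} \approx -0.00023105$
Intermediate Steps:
$L{\left(c,K \right)} = K \left(K + c\right)$
$H{\left(P \right)} = - 36 P$
$h = -8$ ($h = \left(-2\right)^{3} = -8$)
$\frac{1}{h + H{\left(L{\left(z,30 \right)} \right)}} = \frac{1}{-8 - 36 \cdot 30 \left(30 - 26\right)} = \frac{1}{-8 - 36 \cdot 30 \cdot 4} = \frac{1}{-8 - 4320} = \frac{1}{-4328} = - \frac{1}{4328}$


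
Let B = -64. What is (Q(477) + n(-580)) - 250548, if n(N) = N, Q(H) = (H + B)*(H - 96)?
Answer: -93775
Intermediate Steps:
Q(H) = (-96 + H)*(-64 + H) (Q(H) = (H - 64)*(H - 96) = (-64 + H)*(-96 + H) = (-96 + H)*(-64 + H))
(Q(477) + n(-580)) - 250548 = ((6144 + 477² - 160*477) - 580) - 250548 = ((6144 + 227529 - 76320) - 580) - 250548 = (157353 - 580) - 250548 = 156773 - 250548 = -93775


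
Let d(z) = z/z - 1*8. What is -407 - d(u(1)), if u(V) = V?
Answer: -400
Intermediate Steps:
d(z) = -7 (d(z) = 1 - 8 = -7)
-407 - d(u(1)) = -407 - 1*(-7) = -407 + 7 = -400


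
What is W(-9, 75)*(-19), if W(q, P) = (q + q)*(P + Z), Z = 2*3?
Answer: 27702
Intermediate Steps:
Z = 6
W(q, P) = 2*q*(6 + P) (W(q, P) = (q + q)*(P + 6) = (2*q)*(6 + P) = 2*q*(6 + P))
W(-9, 75)*(-19) = (2*(-9)*(6 + 75))*(-19) = (2*(-9)*81)*(-19) = -1458*(-19) = 27702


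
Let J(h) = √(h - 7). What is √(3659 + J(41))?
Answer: √(3659 + √34) ≈ 60.538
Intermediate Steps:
J(h) = √(-7 + h)
√(3659 + J(41)) = √(3659 + √(-7 + 41)) = √(3659 + √34)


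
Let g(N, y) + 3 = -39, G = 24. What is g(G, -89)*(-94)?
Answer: 3948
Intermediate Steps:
g(N, y) = -42 (g(N, y) = -3 - 39 = -42)
g(G, -89)*(-94) = -42*(-94) = 3948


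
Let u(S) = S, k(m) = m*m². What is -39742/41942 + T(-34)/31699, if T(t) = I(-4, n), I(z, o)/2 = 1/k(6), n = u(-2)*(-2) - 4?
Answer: -68028188561/71794050732 ≈ -0.94755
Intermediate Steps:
k(m) = m³
n = 0 (n = -2*(-2) - 4 = 4 - 4 = 0)
I(z, o) = 1/108 (I(z, o) = 2/(6³) = 2/216 = 2*(1/216) = 1/108)
T(t) = 1/108
-39742/41942 + T(-34)/31699 = -39742/41942 + (1/108)/31699 = -39742*1/41942 + (1/108)*(1/31699) = -19871/20971 + 1/3423492 = -68028188561/71794050732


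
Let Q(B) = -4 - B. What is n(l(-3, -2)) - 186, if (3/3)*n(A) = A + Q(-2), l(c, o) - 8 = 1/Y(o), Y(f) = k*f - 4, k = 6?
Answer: -2881/16 ≈ -180.06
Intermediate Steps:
Y(f) = -4 + 6*f (Y(f) = 6*f - 4 = -4 + 6*f)
l(c, o) = 8 + 1/(-4 + 6*o)
n(A) = -2 + A (n(A) = A + (-4 - 1*(-2)) = A + (-4 + 2) = A - 2 = -2 + A)
n(l(-3, -2)) - 186 = (-2 + (-31 + 48*(-2))/(2*(-2 + 3*(-2)))) - 186 = (-2 + (-31 - 96)/(2*(-2 - 6))) - 186 = (-2 + (½)*(-127)/(-8)) - 186 = (-2 + (½)*(-⅛)*(-127)) - 186 = (-2 + 127/16) - 186 = 95/16 - 186 = -2881/16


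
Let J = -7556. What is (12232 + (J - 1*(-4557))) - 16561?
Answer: -7328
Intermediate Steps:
(12232 + (J - 1*(-4557))) - 16561 = (12232 + (-7556 - 1*(-4557))) - 16561 = (12232 + (-7556 + 4557)) - 16561 = (12232 - 2999) - 16561 = 9233 - 16561 = -7328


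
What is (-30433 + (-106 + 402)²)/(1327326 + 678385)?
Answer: 57183/2005711 ≈ 0.028510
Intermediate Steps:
(-30433 + (-106 + 402)²)/(1327326 + 678385) = (-30433 + 296²)/2005711 = (-30433 + 87616)*(1/2005711) = 57183*(1/2005711) = 57183/2005711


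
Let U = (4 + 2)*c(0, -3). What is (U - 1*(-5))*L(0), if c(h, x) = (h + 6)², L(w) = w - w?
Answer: 0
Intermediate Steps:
L(w) = 0
c(h, x) = (6 + h)²
U = 216 (U = (4 + 2)*(6 + 0)² = 6*6² = 6*36 = 216)
(U - 1*(-5))*L(0) = (216 - 1*(-5))*0 = (216 + 5)*0 = 221*0 = 0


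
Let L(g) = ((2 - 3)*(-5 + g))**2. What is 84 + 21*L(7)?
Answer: 168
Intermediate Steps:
L(g) = (5 - g)**2 (L(g) = (-(-5 + g))**2 = (5 - g)**2)
84 + 21*L(7) = 84 + 21*(-5 + 7)**2 = 84 + 21*2**2 = 84 + 21*4 = 84 + 84 = 168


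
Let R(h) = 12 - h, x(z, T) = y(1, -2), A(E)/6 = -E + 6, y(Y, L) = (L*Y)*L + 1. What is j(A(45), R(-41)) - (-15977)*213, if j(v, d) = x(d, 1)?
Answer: 3403106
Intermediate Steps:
y(Y, L) = 1 + Y*L**2 (y(Y, L) = Y*L**2 + 1 = 1 + Y*L**2)
A(E) = 36 - 6*E (A(E) = 6*(-E + 6) = 6*(6 - E) = 36 - 6*E)
x(z, T) = 5 (x(z, T) = 1 + 1*(-2)**2 = 1 + 1*4 = 1 + 4 = 5)
j(v, d) = 5
j(A(45), R(-41)) - (-15977)*213 = 5 - (-15977)*213 = 5 - 1*(-3403101) = 5 + 3403101 = 3403106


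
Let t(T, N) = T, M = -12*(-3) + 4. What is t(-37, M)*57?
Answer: -2109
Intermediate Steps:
M = 40 (M = 36 + 4 = 40)
t(-37, M)*57 = -37*57 = -2109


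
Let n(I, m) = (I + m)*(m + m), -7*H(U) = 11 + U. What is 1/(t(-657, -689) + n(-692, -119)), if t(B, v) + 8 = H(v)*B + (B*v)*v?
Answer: -7/2182336255 ≈ -3.2076e-9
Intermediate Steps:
H(U) = -11/7 - U/7 (H(U) = -(11 + U)/7 = -11/7 - U/7)
t(B, v) = -8 + B*v² + B*(-11/7 - v/7) (t(B, v) = -8 + ((-11/7 - v/7)*B + (B*v)*v) = -8 + (B*(-11/7 - v/7) + B*v²) = -8 + (B*v² + B*(-11/7 - v/7)) = -8 + B*v² + B*(-11/7 - v/7))
n(I, m) = 2*m*(I + m) (n(I, m) = (I + m)*(2*m) = 2*m*(I + m))
1/(t(-657, -689) + n(-692, -119)) = 1/((-8 - 657*(-689)² - ⅐*(-657)*(11 - 689)) + 2*(-119)*(-692 - 119)) = 1/((-8 - 657*474721 - ⅐*(-657)*(-678)) + 2*(-119)*(-811)) = 1/((-8 - 311891697 - 445446/7) + 193018) = 1/(-2183687381/7 + 193018) = 1/(-2182336255/7) = -7/2182336255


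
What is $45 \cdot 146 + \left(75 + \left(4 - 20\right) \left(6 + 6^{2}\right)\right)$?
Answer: $5973$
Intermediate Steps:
$45 \cdot 146 + \left(75 + \left(4 - 20\right) \left(6 + 6^{2}\right)\right) = 6570 + \left(75 + \left(4 - 20\right) \left(6 + 36\right)\right) = 6570 + \left(75 - 672\right) = 6570 - 597 = 5973$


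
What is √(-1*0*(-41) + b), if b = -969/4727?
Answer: I*√4580463/4727 ≈ 0.45276*I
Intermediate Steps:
b = -969/4727 (b = -969*1/4727 = -969/4727 ≈ -0.20499)
√(-1*0*(-41) + b) = √(-1*0*(-41) - 969/4727) = √(0*(-41) - 969/4727) = √(0 - 969/4727) = √(-969/4727) = I*√4580463/4727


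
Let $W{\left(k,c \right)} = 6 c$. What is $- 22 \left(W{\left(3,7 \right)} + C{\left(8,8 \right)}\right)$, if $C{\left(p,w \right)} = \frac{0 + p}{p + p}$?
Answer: $-935$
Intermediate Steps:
$C{\left(p,w \right)} = \frac{1}{2}$ ($C{\left(p,w \right)} = \frac{p}{2 p} = p \frac{1}{2 p} = \frac{1}{2}$)
$- 22 \left(W{\left(3,7 \right)} + C{\left(8,8 \right)}\right) = - 22 \left(6 \cdot 7 + \frac{1}{2}\right) = - 22 \left(42 + \frac{1}{2}\right) = \left(-22\right) \frac{85}{2} = -935$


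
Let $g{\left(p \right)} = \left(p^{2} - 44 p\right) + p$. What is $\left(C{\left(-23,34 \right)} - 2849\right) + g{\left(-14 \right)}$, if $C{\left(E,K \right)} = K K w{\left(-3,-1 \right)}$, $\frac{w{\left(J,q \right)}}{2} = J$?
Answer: $-8987$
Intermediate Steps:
$w{\left(J,q \right)} = 2 J$
$g{\left(p \right)} = p^{2} - 43 p$
$C{\left(E,K \right)} = - 6 K^{2}$ ($C{\left(E,K \right)} = K K 2 \left(-3\right) = K^{2} \left(-6\right) = - 6 K^{2}$)
$\left(C{\left(-23,34 \right)} - 2849\right) + g{\left(-14 \right)} = \left(- 6 \cdot 34^{2} - 2849\right) - 14 \left(-43 - 14\right) = \left(\left(-6\right) 1156 - 2849\right) - -798 = \left(-6936 - 2849\right) + 798 = -9785 + 798 = -8987$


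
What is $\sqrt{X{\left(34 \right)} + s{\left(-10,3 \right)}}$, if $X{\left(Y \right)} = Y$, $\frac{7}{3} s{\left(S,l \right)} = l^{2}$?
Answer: $\frac{\sqrt{1855}}{7} \approx 6.1528$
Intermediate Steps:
$s{\left(S,l \right)} = \frac{3 l^{2}}{7}$
$\sqrt{X{\left(34 \right)} + s{\left(-10,3 \right)}} = \sqrt{34 + \frac{3 \cdot 3^{2}}{7}} = \sqrt{34 + \frac{3}{7} \cdot 9} = \sqrt{34 + \frac{27}{7}} = \sqrt{\frac{265}{7}} = \frac{\sqrt{1855}}{7}$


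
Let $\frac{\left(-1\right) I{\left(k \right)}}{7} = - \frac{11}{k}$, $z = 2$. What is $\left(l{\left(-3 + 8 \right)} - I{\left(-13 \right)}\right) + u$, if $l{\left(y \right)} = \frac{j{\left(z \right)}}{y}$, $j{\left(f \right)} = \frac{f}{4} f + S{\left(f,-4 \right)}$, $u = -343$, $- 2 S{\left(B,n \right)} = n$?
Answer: $- \frac{21871}{65} \approx -336.48$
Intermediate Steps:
$S{\left(B,n \right)} = - \frac{n}{2}$
$I{\left(k \right)} = \frac{77}{k}$ ($I{\left(k \right)} = - 7 \left(- \frac{11}{k}\right) = \frac{77}{k}$)
$j{\left(f \right)} = 2 + \frac{f^{2}}{4}$ ($j{\left(f \right)} = \frac{f}{4} f - -2 = f \frac{1}{4} f + 2 = \frac{f}{4} f + 2 = \frac{f^{2}}{4} + 2 = 2 + \frac{f^{2}}{4}$)
$l{\left(y \right)} = \frac{3}{y}$ ($l{\left(y \right)} = \frac{2 + \frac{2^{2}}{4}}{y} = \frac{2 + \frac{1}{4} \cdot 4}{y} = \frac{2 + 1}{y} = \frac{3}{y}$)
$\left(l{\left(-3 + 8 \right)} - I{\left(-13 \right)}\right) + u = \left(\frac{3}{-3 + 8} - \frac{77}{-13}\right) - 343 = \left(\frac{3}{5} - 77 \left(- \frac{1}{13}\right)\right) - 343 = \left(3 \cdot \frac{1}{5} - - \frac{77}{13}\right) - 343 = \left(\frac{3}{5} + \frac{77}{13}\right) - 343 = \frac{424}{65} - 343 = - \frac{21871}{65}$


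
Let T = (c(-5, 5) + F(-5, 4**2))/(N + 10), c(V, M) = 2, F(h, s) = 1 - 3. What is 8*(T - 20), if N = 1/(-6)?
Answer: -160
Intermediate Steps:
N = -1/6 ≈ -0.16667
F(h, s) = -2
T = 0 (T = (2 - 2)/(-1/6 + 10) = 0/(59/6) = 0*(6/59) = 0)
8*(T - 20) = 8*(0 - 20) = 8*(-20) = -160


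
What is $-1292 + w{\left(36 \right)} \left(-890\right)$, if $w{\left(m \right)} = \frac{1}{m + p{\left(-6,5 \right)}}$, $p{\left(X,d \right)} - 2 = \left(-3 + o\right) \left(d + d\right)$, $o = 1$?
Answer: $- \frac{12073}{9} \approx -1341.4$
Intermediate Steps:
$p{\left(X,d \right)} = 2 - 4 d$ ($p{\left(X,d \right)} = 2 + \left(-3 + 1\right) \left(d + d\right) = 2 - 2 \cdot 2 d = 2 - 4 d$)
$w{\left(m \right)} = \frac{1}{-18 + m}$ ($w{\left(m \right)} = \frac{1}{m + \left(2 - 20\right)} = \frac{1}{m - 18} = \frac{1}{-18 + m}$)
$-1292 + w{\left(36 \right)} \left(-890\right) = -1292 + \frac{1}{-18 + 36} \left(-890\right) = -1292 + \frac{1}{18} \left(-890\right) = -1292 - \frac{445}{9} = - \frac{12073}{9}$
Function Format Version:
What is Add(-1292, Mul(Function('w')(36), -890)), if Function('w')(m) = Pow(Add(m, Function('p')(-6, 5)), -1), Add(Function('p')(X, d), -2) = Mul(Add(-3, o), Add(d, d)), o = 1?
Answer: Rational(-12073, 9) ≈ -1341.4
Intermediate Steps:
Function('p')(X, d) = Add(2, Mul(-4, d)) (Function('p')(X, d) = Add(2, Mul(Add(-3, 1), Add(d, d))) = Add(2, Mul(-2, Mul(2, d))) = Add(2, Mul(-4, d)))
Function('w')(m) = Pow(Add(-18, m), -1) (Function('w')(m) = Pow(Add(m, Add(2, Mul(-4, 5))), -1) = Pow(Add(m, Add(2, -20)), -1) = Pow(Add(m, -18), -1) = Pow(Add(-18, m), -1))
Add(-1292, Mul(Function('w')(36), -890)) = Add(-1292, Mul(Pow(Add(-18, 36), -1), -890)) = Add(-1292, Mul(Pow(18, -1), -890)) = Add(-1292, Mul(Rational(1, 18), -890)) = Add(-1292, Rational(-445, 9)) = Rational(-12073, 9)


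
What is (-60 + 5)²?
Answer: 3025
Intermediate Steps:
(-60 + 5)² = (-55)² = 3025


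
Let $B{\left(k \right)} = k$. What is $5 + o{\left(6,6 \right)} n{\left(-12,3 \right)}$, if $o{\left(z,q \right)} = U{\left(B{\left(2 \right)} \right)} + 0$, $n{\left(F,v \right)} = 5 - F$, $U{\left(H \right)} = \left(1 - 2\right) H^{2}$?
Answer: $-63$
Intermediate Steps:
$U{\left(H \right)} = - H^{2}$ ($U{\left(H \right)} = \left(1 - 2\right) H^{2} = - H^{2}$)
$o{\left(z,q \right)} = -4$ ($o{\left(z,q \right)} = - 2^{2} + 0 = \left(-1\right) 4 + 0 = -4 + 0 = -4$)
$5 + o{\left(6,6 \right)} n{\left(-12,3 \right)} = 5 - 4 \left(5 - -12\right) = 5 - 4 \left(5 + 12\right) = 5 - 68 = -63$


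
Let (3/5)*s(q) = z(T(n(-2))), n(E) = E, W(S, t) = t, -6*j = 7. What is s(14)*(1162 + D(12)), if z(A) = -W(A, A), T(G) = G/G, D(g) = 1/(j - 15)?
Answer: -563540/291 ≈ -1936.6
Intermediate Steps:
j = -7/6 (j = -⅙*7 = -7/6 ≈ -1.1667)
D(g) = -6/97 (D(g) = 1/(-7/6 - 15) = 1/(-97/6) = -6/97)
T(G) = 1
z(A) = -A
s(q) = -5/3 (s(q) = 5*(-1*1)/3 = (5/3)*(-1) = -5/3)
s(14)*(1162 + D(12)) = -5*(1162 - 6/97)/3 = -5/3*112708/97 = -563540/291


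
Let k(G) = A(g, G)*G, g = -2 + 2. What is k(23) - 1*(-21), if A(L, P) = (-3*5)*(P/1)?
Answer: -7914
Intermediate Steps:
g = 0
A(L, P) = -15*P
k(G) = -15*G**2 (k(G) = (-15*G)*G = -15*G**2)
k(23) - 1*(-21) = -15*23**2 - 1*(-21) = -15*529 + 21 = -7935 + 21 = -7914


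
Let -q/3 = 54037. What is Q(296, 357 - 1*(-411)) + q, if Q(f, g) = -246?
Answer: -162357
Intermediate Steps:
q = -162111 (q = -3*54037 = -162111)
Q(296, 357 - 1*(-411)) + q = -246 - 162111 = -162357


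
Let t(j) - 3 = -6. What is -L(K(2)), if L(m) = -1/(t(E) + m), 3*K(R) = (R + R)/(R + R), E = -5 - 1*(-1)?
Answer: -3/8 ≈ -0.37500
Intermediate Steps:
E = -4 (E = -5 + 1 = -4)
t(j) = -3 (t(j) = 3 - 6 = -3)
K(R) = ⅓ (K(R) = ((R + R)/(R + R))/3 = ((2*R)/((2*R)))/3 = ((2*R)*(1/(2*R)))/3 = (⅓)*1 = ⅓)
L(m) = -1/(-3 + m)
-L(K(2)) = -(-1)/(-3 + ⅓) = -(-1)/(-8/3) = -(-1)*(-3)/8 = -1*3/8 = -3/8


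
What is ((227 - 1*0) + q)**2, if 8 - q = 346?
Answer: 12321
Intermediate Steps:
q = -338 (q = 8 - 1*346 = 8 - 346 = -338)
((227 - 1*0) + q)**2 = ((227 - 1*0) - 338)**2 = ((227 + 0) - 338)**2 = (227 - 338)**2 = (-111)**2 = 12321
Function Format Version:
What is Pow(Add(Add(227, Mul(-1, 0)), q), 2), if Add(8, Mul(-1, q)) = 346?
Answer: 12321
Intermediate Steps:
q = -338 (q = Add(8, Mul(-1, 346)) = Add(8, -346) = -338)
Pow(Add(Add(227, Mul(-1, 0)), q), 2) = Pow(Add(Add(227, Mul(-1, 0)), -338), 2) = Pow(Add(Add(227, 0), -338), 2) = Pow(Add(227, -338), 2) = Pow(-111, 2) = 12321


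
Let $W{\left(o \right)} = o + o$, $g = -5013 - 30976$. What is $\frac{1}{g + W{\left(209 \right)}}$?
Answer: $- \frac{1}{35571} \approx -2.8113 \cdot 10^{-5}$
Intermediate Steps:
$g = -35989$
$W{\left(o \right)} = 2 o$
$\frac{1}{g + W{\left(209 \right)}} = \frac{1}{-35989 + 2 \cdot 209} = \frac{1}{-35989 + 418} = \frac{1}{-35571} = - \frac{1}{35571}$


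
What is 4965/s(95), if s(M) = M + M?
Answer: 993/38 ≈ 26.132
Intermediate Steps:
s(M) = 2*M
4965/s(95) = 4965/((2*95)) = 4965/190 = 4965*(1/190) = 993/38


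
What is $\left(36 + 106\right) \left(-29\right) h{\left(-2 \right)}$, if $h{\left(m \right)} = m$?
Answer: $8236$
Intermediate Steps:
$\left(36 + 106\right) \left(-29\right) h{\left(-2 \right)} = \left(36 + 106\right) \left(-29\right) \left(-2\right) = 142 \left(-29\right) \left(-2\right) = \left(-4118\right) \left(-2\right) = 8236$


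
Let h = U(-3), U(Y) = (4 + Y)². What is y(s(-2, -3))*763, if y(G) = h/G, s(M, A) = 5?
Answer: 763/5 ≈ 152.60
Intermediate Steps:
h = 1 (h = (4 - 3)² = 1² = 1)
y(G) = 1/G
y(s(-2, -3))*763 = 763/5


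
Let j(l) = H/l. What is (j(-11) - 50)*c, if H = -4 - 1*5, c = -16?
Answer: 8656/11 ≈ 786.91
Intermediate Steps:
H = -9 (H = -4 - 5 = -9)
j(l) = -9/l
(j(-11) - 50)*c = (-9/(-11) - 50)*(-16) = (-9*(-1/11) - 50)*(-16) = (9/11 - 50)*(-16) = -541/11*(-16) = 8656/11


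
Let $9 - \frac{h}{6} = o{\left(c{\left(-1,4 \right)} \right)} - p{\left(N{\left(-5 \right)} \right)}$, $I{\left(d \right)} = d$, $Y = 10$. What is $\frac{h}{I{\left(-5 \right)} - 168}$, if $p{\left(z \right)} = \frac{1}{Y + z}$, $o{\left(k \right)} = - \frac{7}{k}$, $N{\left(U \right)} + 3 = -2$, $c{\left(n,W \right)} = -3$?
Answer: $- \frac{206}{865} \approx -0.23815$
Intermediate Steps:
$N{\left(U \right)} = -5$ ($N{\left(U \right)} = -3 - 2 = -5$)
$p{\left(z \right)} = \frac{1}{10 + z}$
$h = \frac{206}{5}$ ($h = 54 - 6 \left(- \frac{7}{-3} - \frac{1}{10 - 5}\right) = 54 - 6 \left(\left(-7\right) \left(- \frac{1}{3}\right) - \frac{1}{5}\right) = 54 - 6 \left(\frac{7}{3} - \frac{1}{5}\right) = 54 - \frac{64}{5} = \frac{206}{5} \approx 41.2$)
$\frac{h}{I{\left(-5 \right)} - 168} = \frac{206}{5 \left(-5 - 168\right)} = \frac{206}{5 \left(-173\right)} = \frac{206}{5} \left(- \frac{1}{173}\right) = - \frac{206}{865}$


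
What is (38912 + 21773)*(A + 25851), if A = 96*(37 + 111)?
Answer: 2430980415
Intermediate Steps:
A = 14208 (A = 96*148 = 14208)
(38912 + 21773)*(A + 25851) = (38912 + 21773)*(14208 + 25851) = 60685*40059 = 2430980415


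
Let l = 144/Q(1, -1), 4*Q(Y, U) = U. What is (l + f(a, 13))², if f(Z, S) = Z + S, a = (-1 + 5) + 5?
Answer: 306916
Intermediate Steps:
Q(Y, U) = U/4
l = -576 (l = 144/(((¼)*(-1))) = 144/(-¼) = 144*(-4) = -576)
a = 9 (a = 4 + 5 = 9)
f(Z, S) = S + Z
(l + f(a, 13))² = (-576 + (13 + 9))² = (-576 + 22)² = (-554)² = 306916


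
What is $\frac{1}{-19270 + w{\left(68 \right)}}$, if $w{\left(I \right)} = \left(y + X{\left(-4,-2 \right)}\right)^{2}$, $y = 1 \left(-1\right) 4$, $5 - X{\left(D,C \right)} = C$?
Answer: $- \frac{1}{19261} \approx -5.1918 \cdot 10^{-5}$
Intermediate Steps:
$X{\left(D,C \right)} = 5 - C$
$y = -4$ ($y = \left(-1\right) 4 = -4$)
$w{\left(I \right)} = 9$ ($w{\left(I \right)} = \left(-4 + \left(5 - -2\right)\right)^{2} = \left(-4 + \left(5 + 2\right)\right)^{2} = \left(-4 + 7\right)^{2} = 3^{2} = 9$)
$\frac{1}{-19270 + w{\left(68 \right)}} = \frac{1}{-19270 + 9} = \frac{1}{-19261} = - \frac{1}{19261}$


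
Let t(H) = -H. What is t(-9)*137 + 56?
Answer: 1289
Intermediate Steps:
t(-9)*137 + 56 = -1*(-9)*137 + 56 = 9*137 + 56 = 1233 + 56 = 1289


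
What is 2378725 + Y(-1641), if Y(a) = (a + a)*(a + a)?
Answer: 13150249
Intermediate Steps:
Y(a) = 4*a**2 (Y(a) = (2*a)*(2*a) = 4*a**2)
2378725 + Y(-1641) = 2378725 + 4*(-1641)**2 = 2378725 + 4*2692881 = 2378725 + 10771524 = 13150249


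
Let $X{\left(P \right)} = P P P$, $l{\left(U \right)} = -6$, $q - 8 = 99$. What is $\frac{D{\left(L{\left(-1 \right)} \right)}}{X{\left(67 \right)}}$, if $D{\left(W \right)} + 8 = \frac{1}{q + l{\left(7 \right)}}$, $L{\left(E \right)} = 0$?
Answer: $- \frac{807}{30377063} \approx -2.6566 \cdot 10^{-5}$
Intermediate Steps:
$q = 107$ ($q = 8 + 99 = 107$)
$X{\left(P \right)} = P^{3}$ ($X{\left(P \right)} = P^{2} P = P^{3}$)
$D{\left(W \right)} = - \frac{807}{101}$ ($D{\left(W \right)} = -8 + \frac{1}{107 - 6} = -8 + \frac{1}{101} = - \frac{807}{101}$)
$\frac{D{\left(L{\left(-1 \right)} \right)}}{X{\left(67 \right)}} = - \frac{807}{101 \cdot 67^{3}} = - \frac{807}{101 \cdot 300763} = \left(- \frac{807}{101}\right) \frac{1}{300763} = - \frac{807}{30377063}$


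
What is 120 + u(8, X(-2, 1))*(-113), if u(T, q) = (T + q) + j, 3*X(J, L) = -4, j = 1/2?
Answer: -4139/6 ≈ -689.83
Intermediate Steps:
j = ½ (j = 1*(½) = ½ ≈ 0.50000)
X(J, L) = -4/3 (X(J, L) = (⅓)*(-4) = -4/3)
u(T, q) = ½ + T + q (u(T, q) = (T + q) + ½ = ½ + T + q)
120 + u(8, X(-2, 1))*(-113) = 120 + (½ + 8 - 4/3)*(-113) = 120 + (43/6)*(-113) = 120 - 4859/6 = -4139/6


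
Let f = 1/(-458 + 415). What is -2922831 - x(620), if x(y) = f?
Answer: -125681732/43 ≈ -2.9228e+6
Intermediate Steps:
f = -1/43 (f = 1/(-43) = -1/43 ≈ -0.023256)
x(y) = -1/43
-2922831 - x(620) = -2922831 - 1*(-1/43) = -2922831 + 1/43 = -125681732/43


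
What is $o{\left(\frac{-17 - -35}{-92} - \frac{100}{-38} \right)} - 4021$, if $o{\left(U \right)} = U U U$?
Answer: $- \frac{2674880683415}{667627624} \approx -4006.5$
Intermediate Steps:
$o{\left(U \right)} = U^{3}$ ($o{\left(U \right)} = U^{2} U = U^{3}$)
$o{\left(\frac{-17 - -35}{-92} - \frac{100}{-38} \right)} - 4021 = \left(\frac{-17 - -35}{-92} - \frac{100}{-38}\right)^{3} - 4021 = \left(\left(-17 + 35\right) \left(- \frac{1}{92}\right) - - \frac{50}{19}\right)^{3} - 4021 = \left(18 \left(- \frac{1}{92}\right) + \frac{50}{19}\right)^{3} - 4021 = \left(- \frac{9}{46} + \frac{50}{19}\right)^{3} - 4021 = \left(\frac{2129}{874}\right)^{3} - 4021 = \frac{9649992689}{667627624} - 4021 = - \frac{2674880683415}{667627624}$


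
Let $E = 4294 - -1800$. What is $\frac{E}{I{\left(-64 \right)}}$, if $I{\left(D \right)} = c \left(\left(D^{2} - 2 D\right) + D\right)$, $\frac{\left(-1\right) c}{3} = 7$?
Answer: $- \frac{3047}{43680} \approx -0.069757$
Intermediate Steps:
$c = -21$ ($c = \left(-3\right) 7 = -21$)
$I{\left(D \right)} = - 21 D^{2} + 21 D$ ($I{\left(D \right)} = - 21 \left(\left(D^{2} - 2 D\right) + D\right) = - 21 \left(D^{2} - D\right) = - 21 D^{2} + 21 D$)
$E = 6094$ ($E = 4294 + 1800 = 6094$)
$\frac{E}{I{\left(-64 \right)}} = \frac{6094}{21 \left(-64\right) \left(1 - -64\right)} = \frac{6094}{21 \left(-64\right) \left(1 + 64\right)} = \frac{6094}{21 \left(-64\right) 65} = \frac{6094}{-87360} = 6094 \left(- \frac{1}{87360}\right) = - \frac{3047}{43680}$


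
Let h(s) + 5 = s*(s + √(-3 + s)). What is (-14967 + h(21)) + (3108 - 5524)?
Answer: -16947 + 63*√2 ≈ -16858.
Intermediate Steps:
h(s) = -5 + s*(s + √(-3 + s))
(-14967 + h(21)) + (3108 - 5524) = (-14967 + (-5 + 21² + 21*√(-3 + 21))) + (3108 - 5524) = (-14967 + (-5 + 441 + 21*√18)) - 2416 = (-14967 + (-5 + 441 + 21*(3*√2))) - 2416 = (-14967 + (-5 + 441 + 63*√2)) - 2416 = (-14967 + (436 + 63*√2)) - 2416 = (-14531 + 63*√2) - 2416 = -16947 + 63*√2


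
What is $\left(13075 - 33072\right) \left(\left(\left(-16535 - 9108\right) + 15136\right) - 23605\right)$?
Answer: $682137664$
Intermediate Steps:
$\left(13075 - 33072\right) \left(\left(\left(-16535 - 9108\right) + 15136\right) - 23605\right) = - 19997 \left(\left(-25643 + 15136\right) - 23605\right) = - 19997 \left(-10507 - 23605\right) = \left(-19997\right) \left(-34112\right) = 682137664$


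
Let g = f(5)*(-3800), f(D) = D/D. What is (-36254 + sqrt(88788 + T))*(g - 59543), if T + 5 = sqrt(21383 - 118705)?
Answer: 2296437122 - 63343*sqrt(88783 + I*sqrt(97322)) ≈ 2.2776e+9 - 33160.0*I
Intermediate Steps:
f(D) = 1
T = -5 + I*sqrt(97322) (T = -5 + sqrt(21383 - 118705) = -5 + sqrt(-97322) = -5 + I*sqrt(97322) ≈ -5.0 + 311.96*I)
g = -3800 (g = 1*(-3800) = -3800)
(-36254 + sqrt(88788 + T))*(g - 59543) = (-36254 + sqrt(88788 + (-5 + I*sqrt(97322))))*(-3800 - 59543) = (-36254 + sqrt(88783 + I*sqrt(97322)))*(-63343) = 2296437122 - 63343*sqrt(88783 + I*sqrt(97322))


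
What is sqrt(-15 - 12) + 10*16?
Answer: 160 + 3*I*sqrt(3) ≈ 160.0 + 5.1962*I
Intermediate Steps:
sqrt(-15 - 12) + 10*16 = sqrt(-27) + 160 = 3*I*sqrt(3) + 160 = 160 + 3*I*sqrt(3)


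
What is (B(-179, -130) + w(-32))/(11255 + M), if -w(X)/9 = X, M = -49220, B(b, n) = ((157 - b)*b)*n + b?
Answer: -7818829/37965 ≈ -205.95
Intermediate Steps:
B(b, n) = b + b*n*(157 - b) (B(b, n) = (b*(157 - b))*n + b = b*n*(157 - b) + b = b + b*n*(157 - b))
w(X) = -9*X
(B(-179, -130) + w(-32))/(11255 + M) = (-179*(1 + 157*(-130) - 1*(-179)*(-130)) - 9*(-32))/(11255 - 49220) = (-179*(1 - 20410 - 23270) + 288)/(-37965) = (-179*(-43679) + 288)*(-1/37965) = (7818541 + 288)*(-1/37965) = 7818829*(-1/37965) = -7818829/37965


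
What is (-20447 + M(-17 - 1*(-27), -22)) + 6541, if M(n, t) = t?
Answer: -13928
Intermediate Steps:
(-20447 + M(-17 - 1*(-27), -22)) + 6541 = (-20447 - 22) + 6541 = -20469 + 6541 = -13928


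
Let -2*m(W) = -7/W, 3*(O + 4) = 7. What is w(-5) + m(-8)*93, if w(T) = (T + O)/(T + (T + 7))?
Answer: -5539/144 ≈ -38.465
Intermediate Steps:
O = -5/3 (O = -4 + (⅓)*7 = -4 + 7/3 = -5/3 ≈ -1.6667)
w(T) = (-5/3 + T)/(7 + 2*T) (w(T) = (T - 5/3)/(T + (T + 7)) = (-5/3 + T)/(T + (7 + T)) = (-5/3 + T)/(7 + 2*T))
m(W) = 7/(2*W) (m(W) = -(-7)/(2*W) = 7/(2*W))
w(-5) + m(-8)*93 = (-5 + 3*(-5))/(3*(7 + 2*(-5))) + ((7/2)/(-8))*93 = (-5 - 15)/(3*(7 - 10)) + ((7/2)*(-⅛))*93 = (⅓)*(-20)/(-3) - 7/16*93 = (⅓)*(-⅓)*(-20) - 651/16 = 20/9 - 651/16 = -5539/144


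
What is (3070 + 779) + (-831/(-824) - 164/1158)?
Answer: 1836756085/477096 ≈ 3849.9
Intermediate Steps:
(3070 + 779) + (-831/(-824) - 164/1158) = 3849 + (-831*(-1/824) - 164*1/1158) = 3849 + (831/824 - 82/579) = 3849 + 413581/477096 = 1836756085/477096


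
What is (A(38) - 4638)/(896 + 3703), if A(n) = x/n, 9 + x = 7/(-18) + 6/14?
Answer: -22207873/22020012 ≈ -1.0085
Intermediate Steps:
x = -1129/126 (x = -9 + (7/(-18) + 6/14) = -9 + (7*(-1/18) + 6*(1/14)) = -9 + (-7/18 + 3/7) = -9 + 5/126 = -1129/126 ≈ -8.9603)
A(n) = -1129/(126*n)
(A(38) - 4638)/(896 + 3703) = (-1129/126/38 - 4638)/(896 + 3703) = (-1129/126*1/38 - 4638)/4599 = (-1129/4788 - 4638)*(1/4599) = -22207873/4788*1/4599 = -22207873/22020012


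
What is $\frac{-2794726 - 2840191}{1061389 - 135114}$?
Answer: $- \frac{5634917}{926275} \approx -6.0834$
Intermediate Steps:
$\frac{-2794726 - 2840191}{1061389 - 135114} = - \frac{5634917}{926275}$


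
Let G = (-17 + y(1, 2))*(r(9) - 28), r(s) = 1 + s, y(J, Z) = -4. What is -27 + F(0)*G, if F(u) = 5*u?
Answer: -27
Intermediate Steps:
G = 378 (G = (-17 - 4)*((1 + 9) - 28) = -21*(10 - 28) = -21*(-18) = 378)
-27 + F(0)*G = -27 + (5*0)*378 = -27 + 0*378 = -27 + 0 = -27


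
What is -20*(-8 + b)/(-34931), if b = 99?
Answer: 140/2687 ≈ 0.052103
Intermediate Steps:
-20*(-8 + b)/(-34931) = -20*(-8 + 99)/(-34931) = -20*91*(-1/34931) = -1820*(-1/34931) = 140/2687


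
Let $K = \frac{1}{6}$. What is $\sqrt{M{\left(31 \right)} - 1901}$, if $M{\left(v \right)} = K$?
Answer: $\frac{i \sqrt{68430}}{6} \approx 43.599 i$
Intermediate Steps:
$K = \frac{1}{6} \approx 0.16667$
$M{\left(v \right)} = \frac{1}{6}$
$\sqrt{M{\left(31 \right)} - 1901} = \sqrt{\frac{1}{6} - 1901} = \sqrt{- \frac{11405}{6}} = \frac{i \sqrt{68430}}{6}$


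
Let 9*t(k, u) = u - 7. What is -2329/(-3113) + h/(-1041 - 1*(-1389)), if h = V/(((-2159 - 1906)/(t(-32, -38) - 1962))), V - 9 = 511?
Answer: 323937545/220185603 ≈ 1.4712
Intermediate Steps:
t(k, u) = -7/9 + u/9 (t(k, u) = (u - 7)/9 = (-7 + u)/9 = -7/9 + u/9)
V = 520 (V = 9 + 511 = 520)
h = 204568/813 (h = 520/(((-2159 - 1906)/((-7/9 + (⅑)*(-38)) - 1962))) = 520/((-4065/((-7/9 - 38/9) - 1962))) = 520/((-4065/(-5 - 1962))) = 520/((-4065/(-1967))) = 520/((-4065*(-1/1967))) = 520/(4065/1967) = 520*(1967/4065) = 204568/813 ≈ 251.62)
-2329/(-3113) + h/(-1041 - 1*(-1389)) = -2329/(-3113) + 204568/(813*(-1041 - 1*(-1389))) = -2329*(-1/3113) + 204568/(813*(-1041 + 1389)) = 2329/3113 + (204568/813)/348 = 2329/3113 + (204568/813)*(1/348) = 2329/3113 + 51142/70731 = 323937545/220185603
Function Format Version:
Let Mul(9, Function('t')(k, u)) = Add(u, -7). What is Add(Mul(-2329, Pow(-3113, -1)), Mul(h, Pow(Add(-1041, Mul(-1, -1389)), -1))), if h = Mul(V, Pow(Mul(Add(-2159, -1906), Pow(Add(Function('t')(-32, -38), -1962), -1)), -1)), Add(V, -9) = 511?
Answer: Rational(323937545, 220185603) ≈ 1.4712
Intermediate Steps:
Function('t')(k, u) = Add(Rational(-7, 9), Mul(Rational(1, 9), u)) (Function('t')(k, u) = Mul(Rational(1, 9), Add(u, -7)) = Mul(Rational(1, 9), Add(-7, u)) = Add(Rational(-7, 9), Mul(Rational(1, 9), u)))
V = 520 (V = Add(9, 511) = 520)
h = Rational(204568, 813) (h = Mul(520, Pow(Mul(Add(-2159, -1906), Pow(Add(Add(Rational(-7, 9), Mul(Rational(1, 9), -38)), -1962), -1)), -1)) = Mul(520, Pow(Mul(-4065, Pow(Add(Add(Rational(-7, 9), Rational(-38, 9)), -1962), -1)), -1)) = Mul(520, Pow(Mul(-4065, Pow(Add(-5, -1962), -1)), -1)) = Mul(520, Pow(Mul(-4065, Pow(-1967, -1)), -1)) = Mul(520, Pow(Mul(-4065, Rational(-1, 1967)), -1)) = Mul(520, Pow(Rational(4065, 1967), -1)) = Mul(520, Rational(1967, 4065)) = Rational(204568, 813) ≈ 251.62)
Add(Mul(-2329, Pow(-3113, -1)), Mul(h, Pow(Add(-1041, Mul(-1, -1389)), -1))) = Add(Mul(-2329, Pow(-3113, -1)), Mul(Rational(204568, 813), Pow(Add(-1041, Mul(-1, -1389)), -1))) = Add(Mul(-2329, Rational(-1, 3113)), Mul(Rational(204568, 813), Pow(Add(-1041, 1389), -1))) = Add(Rational(2329, 3113), Mul(Rational(204568, 813), Pow(348, -1))) = Add(Rational(2329, 3113), Mul(Rational(204568, 813), Rational(1, 348))) = Add(Rational(2329, 3113), Rational(51142, 70731)) = Rational(323937545, 220185603)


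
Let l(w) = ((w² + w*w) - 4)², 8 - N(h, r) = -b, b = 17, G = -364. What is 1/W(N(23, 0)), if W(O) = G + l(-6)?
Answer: 1/4260 ≈ 0.00023474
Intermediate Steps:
N(h, r) = 25 (N(h, r) = 8 - (-1)*17 = 8 - 1*(-17) = 8 + 17 = 25)
l(w) = (-4 + 2*w²)² (l(w) = ((w² + w²) - 4)² = (2*w² - 4)² = (-4 + 2*w²)²)
W(O) = 4260 (W(O) = -364 + 4*(-2 + (-6)²)² = -364 + 4*(-2 + 36)² = -364 + 4*34² = -364 + 4*1156 = -364 + 4624 = 4260)
1/W(N(23, 0)) = 1/4260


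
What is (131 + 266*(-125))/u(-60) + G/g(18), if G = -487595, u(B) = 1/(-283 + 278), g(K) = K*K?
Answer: 53165185/324 ≈ 1.6409e+5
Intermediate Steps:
g(K) = K**2
u(B) = -1/5 (u(B) = 1/(-5) = -1/5)
(131 + 266*(-125))/u(-60) + G/g(18) = (131 + 266*(-125))/(-1/5) - 487595/(18**2) = (131 - 33250)*(-5) - 487595/324 = -33119*(-5) - 487595*1/324 = 165595 - 487595/324 = 53165185/324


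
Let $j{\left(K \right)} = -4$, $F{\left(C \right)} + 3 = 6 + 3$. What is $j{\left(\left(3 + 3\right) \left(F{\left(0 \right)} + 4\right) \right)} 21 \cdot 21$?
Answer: $-1764$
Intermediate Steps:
$F{\left(C \right)} = 6$ ($F{\left(C \right)} = -3 + \left(6 + 3\right) = -3 + 9 = 6$)
$j{\left(\left(3 + 3\right) \left(F{\left(0 \right)} + 4\right) \right)} 21 \cdot 21 = \left(-4\right) 21 \cdot 21 = \left(-84\right) 21 = -1764$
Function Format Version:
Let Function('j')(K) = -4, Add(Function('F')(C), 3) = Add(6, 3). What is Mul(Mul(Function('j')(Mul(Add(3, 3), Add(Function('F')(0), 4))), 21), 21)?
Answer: -1764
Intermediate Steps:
Function('F')(C) = 6 (Function('F')(C) = Add(-3, Add(6, 3)) = Add(-3, 9) = 6)
Mul(Mul(Function('j')(Mul(Add(3, 3), Add(Function('F')(0), 4))), 21), 21) = Mul(Mul(-4, 21), 21) = Mul(-84, 21) = -1764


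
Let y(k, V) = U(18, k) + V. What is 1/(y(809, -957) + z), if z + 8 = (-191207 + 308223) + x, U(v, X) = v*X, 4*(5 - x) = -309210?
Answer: 2/415841 ≈ 4.8095e-6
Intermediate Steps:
x = 154615/2 (x = 5 - ¼*(-309210) = 5 + 154605/2 = 154615/2 ≈ 77308.)
U(v, X) = X*v
y(k, V) = V + 18*k (y(k, V) = k*18 + V = 18*k + V = V + 18*k)
z = 388631/2 (z = -8 + ((-191207 + 308223) + 154615/2) = -8 + (117016 + 154615/2) = -8 + 388647/2 = 388631/2 ≈ 1.9432e+5)
1/(y(809, -957) + z) = 1/((-957 + 18*809) + 388631/2) = 1/((-957 + 14562) + 388631/2) = 1/(13605 + 388631/2) = 1/(415841/2) = 2/415841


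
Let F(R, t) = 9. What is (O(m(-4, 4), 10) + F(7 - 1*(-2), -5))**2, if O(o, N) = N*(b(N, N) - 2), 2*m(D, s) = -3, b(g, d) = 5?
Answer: 1521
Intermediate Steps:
m(D, s) = -3/2 (m(D, s) = (1/2)*(-3) = -3/2)
O(o, N) = 3*N (O(o, N) = N*(5 - 2) = N*3 = 3*N)
(O(m(-4, 4), 10) + F(7 - 1*(-2), -5))**2 = (3*10 + 9)**2 = (30 + 9)**2 = 39**2 = 1521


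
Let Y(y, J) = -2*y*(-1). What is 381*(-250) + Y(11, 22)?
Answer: -95228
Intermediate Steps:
Y(y, J) = 2*y
381*(-250) + Y(11, 22) = 381*(-250) + 2*11 = -95250 + 22 = -95228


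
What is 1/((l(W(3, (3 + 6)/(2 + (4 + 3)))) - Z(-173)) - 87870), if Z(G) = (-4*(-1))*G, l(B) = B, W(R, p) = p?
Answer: -1/87177 ≈ -1.1471e-5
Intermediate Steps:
Z(G) = 4*G
1/((l(W(3, (3 + 6)/(2 + (4 + 3)))) - Z(-173)) - 87870) = 1/(((3 + 6)/(2 + (4 + 3)) - 4*(-173)) - 87870) = 1/((9/(2 + 7) - 1*(-692)) - 87870) = 1/((9/9 + 692) - 87870) = 1/((9*(⅑) + 692) - 87870) = 1/((1 + 692) - 87870) = 1/(693 - 87870) = 1/(-87177) = -1/87177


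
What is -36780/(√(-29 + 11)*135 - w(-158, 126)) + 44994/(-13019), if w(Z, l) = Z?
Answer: 18*(-1012365*√2 + 26997104*I)/(13019*(-158*I + 405*√2)) ≈ -19.918 + 59.675*I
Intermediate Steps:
-36780/(√(-29 + 11)*135 - w(-158, 126)) + 44994/(-13019) = -36780/(√(-29 + 11)*135 - 1*(-158)) + 44994/(-13019) = -36780/(√(-18)*135 + 158) + 44994*(-1/13019) = -36780/((3*I*√2)*135 + 158) - 44994/13019 = -36780/(405*I*√2 + 158) - 44994/13019 = -36780/(158 + 405*I*√2) - 44994/13019 = -44994/13019 - 36780/(158 + 405*I*√2)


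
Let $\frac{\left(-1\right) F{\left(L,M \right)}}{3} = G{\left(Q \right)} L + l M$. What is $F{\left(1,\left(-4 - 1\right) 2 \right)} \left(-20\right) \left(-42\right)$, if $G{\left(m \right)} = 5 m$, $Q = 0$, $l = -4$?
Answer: $-100800$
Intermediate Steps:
$F{\left(L,M \right)} = 12 M$ ($F{\left(L,M \right)} = - 3 \left(5 \cdot 0 L - 4 M\right) = - 3 \left(0 L - 4 M\right) = - 3 \left(0 - 4 M\right) = - 3 \left(- 4 M\right) = 12 M$)
$F{\left(1,\left(-4 - 1\right) 2 \right)} \left(-20\right) \left(-42\right) = 12 \left(-4 - 1\right) 2 \left(-20\right) \left(-42\right) = 12 \left(\left(-5\right) 2\right) \left(-20\right) \left(-42\right) = 12 \left(-10\right) \left(-20\right) \left(-42\right) = \left(-120\right) \left(-20\right) \left(-42\right) = 2400 \left(-42\right) = -100800$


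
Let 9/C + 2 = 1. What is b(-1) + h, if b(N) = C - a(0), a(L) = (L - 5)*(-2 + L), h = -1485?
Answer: -1504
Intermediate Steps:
a(L) = (-5 + L)*(-2 + L)
C = -9 (C = 9/(-2 + 1) = 9/(-1) = 9*(-1) = -9)
b(N) = -19 (b(N) = -9 - (10 + 0**2 - 7*0) = -9 - (10 + 0 + 0) = -9 - 1*10 = -9 - 10 = -19)
b(-1) + h = -19 - 1485 = -1504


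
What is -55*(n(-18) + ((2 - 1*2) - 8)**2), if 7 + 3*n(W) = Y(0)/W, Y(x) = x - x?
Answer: -10175/3 ≈ -3391.7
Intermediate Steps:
Y(x) = 0
n(W) = -7/3 (n(W) = -7/3 + (0/W)/3 = -7/3 + (1/3)*0 = -7/3 + 0 = -7/3)
-55*(n(-18) + ((2 - 1*2) - 8)**2) = -55*(-7/3 + ((2 - 1*2) - 8)**2) = -55*(-7/3 + ((2 - 2) - 8)**2) = -55*(-7/3 + (0 - 8)**2) = -55*(-7/3 + (-8)**2) = -55*(-7/3 + 64) = -55*185/3 = -10175/3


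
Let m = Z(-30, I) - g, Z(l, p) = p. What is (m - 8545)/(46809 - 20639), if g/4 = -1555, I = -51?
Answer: -1188/13085 ≈ -0.090791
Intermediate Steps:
g = -6220 (g = 4*(-1555) = -6220)
m = 6169 (m = -51 - 1*(-6220) = -51 + 6220 = 6169)
(m - 8545)/(46809 - 20639) = (6169 - 8545)/(46809 - 20639) = -2376/26170 = -2376*1/26170 = -1188/13085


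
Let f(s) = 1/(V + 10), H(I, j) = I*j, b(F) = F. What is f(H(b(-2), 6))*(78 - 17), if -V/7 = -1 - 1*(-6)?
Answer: -61/25 ≈ -2.4400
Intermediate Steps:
V = -35 (V = -7*(-1 - 1*(-6)) = -7*(-1 + 6) = -7*5 = -35)
f(s) = -1/25 (f(s) = 1/(-35 + 10) = 1/(-25) = -1/25)
f(H(b(-2), 6))*(78 - 17) = -(78 - 17)/25 = -1/25*61 = -61/25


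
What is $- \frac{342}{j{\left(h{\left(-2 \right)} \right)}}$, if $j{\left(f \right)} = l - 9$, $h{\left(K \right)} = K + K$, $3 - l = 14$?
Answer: $\frac{171}{10} \approx 17.1$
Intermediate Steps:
$l = -11$ ($l = 3 - 14 = -11$)
$h{\left(K \right)} = 2 K$
$j{\left(f \right)} = -20$ ($j{\left(f \right)} = -11 - 9 = -20$)
$- \frac{342}{j{\left(h{\left(-2 \right)} \right)}} = - \frac{342}{-20} = \left(-342\right) \left(- \frac{1}{20}\right) = \frac{171}{10}$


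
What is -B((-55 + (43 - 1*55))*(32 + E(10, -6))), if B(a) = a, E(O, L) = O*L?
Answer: -1876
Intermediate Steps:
E(O, L) = L*O
-B((-55 + (43 - 1*55))*(32 + E(10, -6))) = -(-55 + (43 - 1*55))*(32 - 6*10) = -(-55 + (43 - 55))*(32 - 60) = -(-55 - 12)*(-28) = -(-67)*(-28) = -1*1876 = -1876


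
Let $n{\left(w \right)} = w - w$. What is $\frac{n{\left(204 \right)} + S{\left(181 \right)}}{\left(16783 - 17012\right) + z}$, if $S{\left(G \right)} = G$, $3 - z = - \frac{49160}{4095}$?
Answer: $- \frac{148239}{175262} \approx -0.84581$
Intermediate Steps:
$z = \frac{12289}{819}$ ($z = 3 - - \frac{49160}{4095} = 3 - \left(-49160\right) \frac{1}{4095} = 3 - - \frac{9832}{819} = 3 + \frac{9832}{819} = \frac{12289}{819} \approx 15.005$)
$n{\left(w \right)} = 0$
$\frac{n{\left(204 \right)} + S{\left(181 \right)}}{\left(16783 - 17012\right) + z} = \frac{0 + 181}{\left(16783 - 17012\right) + \frac{12289}{819}} = \frac{181}{\left(16783 - 17012\right) + \frac{12289}{819}} = \frac{181}{-229 + \frac{12289}{819}} = \frac{181}{- \frac{175262}{819}} = 181 \left(- \frac{819}{175262}\right) = - \frac{148239}{175262}$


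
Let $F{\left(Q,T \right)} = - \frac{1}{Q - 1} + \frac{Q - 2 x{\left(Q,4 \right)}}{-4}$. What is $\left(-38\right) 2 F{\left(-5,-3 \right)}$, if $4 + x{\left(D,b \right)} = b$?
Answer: $- \frac{323}{3} \approx -107.67$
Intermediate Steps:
$x{\left(D,b \right)} = -4 + b$
$F{\left(Q,T \right)} = - \frac{1}{-1 + Q} - \frac{Q}{4}$ ($F{\left(Q,T \right)} = - \frac{1}{Q - 1} + \frac{Q - 2 \left(-4 + 4\right)}{-4} = - \frac{1}{Q - 1} + \left(Q - 0\right) \left(- \frac{1}{4}\right) = - \frac{1}{-1 + Q} + \left(Q + 0\right) \left(- \frac{1}{4}\right) = - \frac{1}{-1 + Q} + Q \left(- \frac{1}{4}\right) = - \frac{1}{-1 + Q} - \frac{Q}{4}$)
$\left(-38\right) 2 F{\left(-5,-3 \right)} = \left(-38\right) 2 \frac{-4 - 5 - \left(-5\right)^{2}}{4 \left(-1 - 5\right)} = - 76 \frac{-4 - 5 - 25}{4 \left(-6\right)} = - 76 \cdot \frac{1}{4} \left(- \frac{1}{6}\right) \left(-4 - 5 - 25\right) = - 76 \cdot \frac{1}{4} \left(- \frac{1}{6}\right) \left(-34\right) = \left(-76\right) \frac{17}{12} = - \frac{323}{3}$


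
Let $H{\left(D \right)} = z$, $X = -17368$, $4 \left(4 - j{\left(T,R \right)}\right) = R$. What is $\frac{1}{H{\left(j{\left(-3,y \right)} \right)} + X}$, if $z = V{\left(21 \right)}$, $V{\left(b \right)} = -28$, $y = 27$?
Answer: $- \frac{1}{17396} \approx -5.7484 \cdot 10^{-5}$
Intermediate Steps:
$j{\left(T,R \right)} = 4 - \frac{R}{4}$
$z = -28$
$H{\left(D \right)} = -28$
$\frac{1}{H{\left(j{\left(-3,y \right)} \right)} + X} = \frac{1}{-28 - 17368} = \frac{1}{-17396} = - \frac{1}{17396}$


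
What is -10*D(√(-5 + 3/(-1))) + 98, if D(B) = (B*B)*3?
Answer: 338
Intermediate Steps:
D(B) = 3*B² (D(B) = B²*3 = 3*B²)
-10*D(√(-5 + 3/(-1))) + 98 = -30*(√(-5 + 3/(-1)))² + 98 = -30*(√(-5 + 3*(-1)))² + 98 = -30*(√(-5 - 3))² + 98 = -30*(√(-8))² + 98 = -30*(2*I*√2)² + 98 = -30*(-8) + 98 = -10*(-24) + 98 = 240 + 98 = 338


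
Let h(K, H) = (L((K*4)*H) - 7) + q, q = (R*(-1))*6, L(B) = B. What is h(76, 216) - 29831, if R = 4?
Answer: 35802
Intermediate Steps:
q = -24 (q = (4*(-1))*6 = -4*6 = -24)
h(K, H) = -31 + 4*H*K (h(K, H) = ((K*4)*H - 7) - 24 = ((4*K)*H - 7) - 24 = (4*H*K - 7) - 24 = (-7 + 4*H*K) - 24 = -31 + 4*H*K)
h(76, 216) - 29831 = (-31 + 4*216*76) - 29831 = (-31 + 65664) - 29831 = 65633 - 29831 = 35802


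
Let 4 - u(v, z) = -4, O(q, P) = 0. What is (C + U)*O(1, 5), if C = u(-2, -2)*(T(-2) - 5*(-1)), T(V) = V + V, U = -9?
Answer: 0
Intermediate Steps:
u(v, z) = 8 (u(v, z) = 4 - 1*(-4) = 4 + 4 = 8)
T(V) = 2*V
C = 8 (C = 8*(2*(-2) - 5*(-1)) = 8*(-4 + 5) = 8*1 = 8)
(C + U)*O(1, 5) = (8 - 9)*0 = -1*0 = 0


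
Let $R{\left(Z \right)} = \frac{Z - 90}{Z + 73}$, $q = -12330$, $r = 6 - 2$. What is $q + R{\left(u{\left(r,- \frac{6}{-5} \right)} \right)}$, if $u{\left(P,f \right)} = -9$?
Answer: $- \frac{789219}{64} \approx -12332.0$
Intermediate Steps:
$r = 4$
$R{\left(Z \right)} = \frac{-90 + Z}{73 + Z}$
$q + R{\left(u{\left(r,- \frac{6}{-5} \right)} \right)} = -12330 + \frac{-90 - 9}{73 - 9} = -12330 + \frac{1}{64} \left(-99\right) = -12330 - \frac{99}{64} = - \frac{789219}{64}$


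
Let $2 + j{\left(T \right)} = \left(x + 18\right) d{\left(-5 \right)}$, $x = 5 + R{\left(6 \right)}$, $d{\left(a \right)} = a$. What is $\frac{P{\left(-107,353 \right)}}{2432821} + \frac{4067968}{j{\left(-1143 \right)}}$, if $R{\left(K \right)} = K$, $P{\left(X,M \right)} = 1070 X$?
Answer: $- \frac{9896654807758}{357624687} \approx -27673.0$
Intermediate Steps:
$x = 11$ ($x = 5 + 6 = 11$)
$j{\left(T \right)} = -147$ ($j{\left(T \right)} = -2 + \left(11 + 18\right) \left(-5\right) = -2 + 29 \left(-5\right) = -2 - 145 = -147$)
$\frac{P{\left(-107,353 \right)}}{2432821} + \frac{4067968}{j{\left(-1143 \right)}} = \frac{1070 \left(-107\right)}{2432821} + \frac{4067968}{-147} = \left(-114490\right) \frac{1}{2432821} + 4067968 \left(- \frac{1}{147}\right) = - \frac{114490}{2432821} - \frac{4067968}{147} = - \frac{9896654807758}{357624687}$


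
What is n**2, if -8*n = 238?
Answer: 14161/16 ≈ 885.06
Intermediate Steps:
n = -119/4 (n = -1/8*238 = -119/4 ≈ -29.750)
n**2 = (-119/4)**2 = 14161/16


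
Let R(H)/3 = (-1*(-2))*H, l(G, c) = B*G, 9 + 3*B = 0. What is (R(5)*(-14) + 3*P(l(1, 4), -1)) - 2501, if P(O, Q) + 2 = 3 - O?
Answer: -2909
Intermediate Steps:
B = -3 (B = -3 + (1/3)*0 = -3 + 0 = -3)
l(G, c) = -3*G
P(O, Q) = 1 - O (P(O, Q) = -2 + (3 - O) = 1 - O)
R(H) = 6*H (R(H) = 3*((-1*(-2))*H) = 3*(2*H) = 6*H)
(R(5)*(-14) + 3*P(l(1, 4), -1)) - 2501 = ((6*5)*(-14) + 3*(1 - (-3))) - 2501 = (30*(-14) + 3*(1 - 1*(-3))) - 2501 = (-420 + 3*(1 + 3)) - 2501 = (-420 + 3*4) - 2501 = (-420 + 12) - 2501 = -408 - 2501 = -2909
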